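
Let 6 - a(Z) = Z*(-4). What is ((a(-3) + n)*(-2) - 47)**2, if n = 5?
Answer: 2025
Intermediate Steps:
a(Z) = 6 + 4*Z (a(Z) = 6 - Z*(-4) = 6 - (-4)*Z = 6 + 4*Z)
((a(-3) + n)*(-2) - 47)**2 = (((6 + 4*(-3)) + 5)*(-2) - 47)**2 = (((6 - 12) + 5)*(-2) - 47)**2 = ((-6 + 5)*(-2) - 47)**2 = (-1*(-2) - 47)**2 = (2 - 47)**2 = (-45)**2 = 2025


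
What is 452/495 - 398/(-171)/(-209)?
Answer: 161182/178695 ≈ 0.90199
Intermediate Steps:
452/495 - 398/(-171)/(-209) = 452*(1/495) - 398*(-1/171)*(-1/209) = 452/495 + (398/171)*(-1/209) = 452/495 - 398/35739 = 161182/178695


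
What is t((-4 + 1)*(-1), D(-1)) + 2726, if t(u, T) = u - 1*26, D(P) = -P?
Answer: 2703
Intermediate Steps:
t(u, T) = -26 + u (t(u, T) = u - 26 = -26 + u)
t((-4 + 1)*(-1), D(-1)) + 2726 = (-26 + (-4 + 1)*(-1)) + 2726 = (-26 - 3*(-1)) + 2726 = (-26 + 3) + 2726 = -23 + 2726 = 2703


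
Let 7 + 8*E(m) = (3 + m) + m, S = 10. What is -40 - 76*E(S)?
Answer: -192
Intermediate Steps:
E(m) = -1/2 + m/4 (E(m) = -7/8 + ((3 + m) + m)/8 = -7/8 + (3 + 2*m)/8 = -7/8 + (3/8 + m/4) = -1/2 + m/4)
-40 - 76*E(S) = -40 - 76*(-1/2 + (1/4)*10) = -40 - 76*(-1/2 + 5/2) = -40 - 76*2 = -40 - 152 = -192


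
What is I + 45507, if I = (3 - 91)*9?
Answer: 44715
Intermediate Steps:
I = -792 (I = -88*9 = -792)
I + 45507 = -792 + 45507 = 44715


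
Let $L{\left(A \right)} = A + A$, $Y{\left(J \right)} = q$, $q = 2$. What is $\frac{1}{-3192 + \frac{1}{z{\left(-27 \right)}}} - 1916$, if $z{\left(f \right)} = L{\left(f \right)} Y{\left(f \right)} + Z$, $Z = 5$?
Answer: $- \frac{629936835}{328777} \approx -1916.0$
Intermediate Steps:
$Y{\left(J \right)} = 2$
$L{\left(A \right)} = 2 A$
$z{\left(f \right)} = 5 + 4 f$ ($z{\left(f \right)} = 2 f 2 + 5 = 4 f + 5 = 5 + 4 f$)
$\frac{1}{-3192 + \frac{1}{z{\left(-27 \right)}}} - 1916 = \frac{1}{-3192 + \frac{1}{5 + 4 \left(-27\right)}} - 1916 = \frac{1}{-3192 + \frac{1}{5 - 108}} - 1916 = \frac{1}{-3192 + \frac{1}{-103}} - 1916 = \frac{1}{-3192 - \frac{1}{103}} - 1916 = \frac{1}{- \frac{328777}{103}} - 1916 = - \frac{103}{328777} - 1916 = - \frac{629936835}{328777}$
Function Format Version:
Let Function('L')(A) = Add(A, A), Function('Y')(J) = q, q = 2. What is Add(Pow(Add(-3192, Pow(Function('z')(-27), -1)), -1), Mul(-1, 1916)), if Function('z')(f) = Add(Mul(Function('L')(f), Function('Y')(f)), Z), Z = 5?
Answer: Rational(-629936835, 328777) ≈ -1916.0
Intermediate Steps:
Function('Y')(J) = 2
Function('L')(A) = Mul(2, A)
Function('z')(f) = Add(5, Mul(4, f)) (Function('z')(f) = Add(Mul(Mul(2, f), 2), 5) = Add(Mul(4, f), 5) = Add(5, Mul(4, f)))
Add(Pow(Add(-3192, Pow(Function('z')(-27), -1)), -1), Mul(-1, 1916)) = Add(Pow(Add(-3192, Pow(Add(5, Mul(4, -27)), -1)), -1), Mul(-1, 1916)) = Add(Pow(Add(-3192, Pow(Add(5, -108), -1)), -1), -1916) = Add(Pow(Add(-3192, Pow(-103, -1)), -1), -1916) = Add(Pow(Add(-3192, Rational(-1, 103)), -1), -1916) = Add(Pow(Rational(-328777, 103), -1), -1916) = Add(Rational(-103, 328777), -1916) = Rational(-629936835, 328777)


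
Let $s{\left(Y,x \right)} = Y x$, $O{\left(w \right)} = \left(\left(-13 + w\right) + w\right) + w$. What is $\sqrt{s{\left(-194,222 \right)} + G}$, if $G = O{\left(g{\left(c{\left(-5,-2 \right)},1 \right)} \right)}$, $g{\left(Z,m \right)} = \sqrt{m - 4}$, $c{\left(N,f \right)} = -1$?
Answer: $\sqrt{-43081 + 3 i \sqrt{3}} \approx 0.013 + 207.56 i$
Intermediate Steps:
$g{\left(Z,m \right)} = \sqrt{-4 + m}$
$O{\left(w \right)} = -13 + 3 w$ ($O{\left(w \right)} = \left(-13 + 2 w\right) + w = -13 + 3 w$)
$G = -13 + 3 i \sqrt{3}$ ($G = -13 + 3 \sqrt{-4 + 1} = -13 + 3 \sqrt{-3} = -13 + 3 i \sqrt{3} \approx -13.0 + 5.1962 i$)
$\sqrt{s{\left(-194,222 \right)} + G} = \sqrt{\left(-194\right) 222 - \left(13 - 3 i \sqrt{3}\right)} = \sqrt{-43068 - \left(13 - 3 i \sqrt{3}\right)} = \sqrt{-43081 + 3 i \sqrt{3}}$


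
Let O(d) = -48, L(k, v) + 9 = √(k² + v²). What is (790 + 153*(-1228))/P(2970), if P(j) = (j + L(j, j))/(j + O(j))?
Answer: 59953523924/328677 - 20045251160*√2/109559 ≈ -76340.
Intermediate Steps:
L(k, v) = -9 + √(k² + v²)
P(j) = (-9 + j + √2*√(j²))/(-48 + j) (P(j) = (j + (-9 + √(j² + j²)))/(j - 48) = (j + (-9 + √(2*j²)))/(-48 + j) = (j + (-9 + √2*√(j²)))/(-48 + j) = (-9 + j + √2*√(j²))/(-48 + j))
(790 + 153*(-1228))/P(2970) = (790 + 153*(-1228))/(((-9 + 2970 + √2*√(2970²))/(-48 + 2970))) = (790 - 187884)/(((-9 + 2970 + √2*√8820900)/2922)) = -187094*2922/(-9 + 2970 + √2*2970) = -187094*2922/(-9 + 2970 + 2970*√2) = -187094*2922/(2961 + 2970*√2) = -187094/(987/974 + 495*√2/487)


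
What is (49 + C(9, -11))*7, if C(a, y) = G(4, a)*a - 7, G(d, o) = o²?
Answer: 5397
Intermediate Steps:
C(a, y) = -7 + a³ (C(a, y) = a²*a - 7 = a³ - 7 = -7 + a³)
(49 + C(9, -11))*7 = (49 + (-7 + 9³))*7 = (49 + (-7 + 729))*7 = (49 + 722)*7 = 771*7 = 5397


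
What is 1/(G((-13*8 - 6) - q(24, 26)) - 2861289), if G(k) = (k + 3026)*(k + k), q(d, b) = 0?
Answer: -1/3502809 ≈ -2.8548e-7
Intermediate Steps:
G(k) = 2*k*(3026 + k) (G(k) = (3026 + k)*(2*k) = 2*k*(3026 + k))
1/(G((-13*8 - 6) - q(24, 26)) - 2861289) = 1/(2*((-13*8 - 6) - 1*0)*(3026 + ((-13*8 - 6) - 1*0)) - 2861289) = 1/(2*((-104 - 6) + 0)*(3026 + ((-104 - 6) + 0)) - 2861289) = 1/(2*(-110 + 0)*(3026 + (-110 + 0)) - 2861289) = 1/(2*(-110)*(3026 - 110) - 2861289) = 1/(2*(-110)*2916 - 2861289) = 1/(-641520 - 2861289) = 1/(-3502809) = -1/3502809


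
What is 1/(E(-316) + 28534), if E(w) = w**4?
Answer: 1/9971249270 ≈ 1.0029e-10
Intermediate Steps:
1/(E(-316) + 28534) = 1/((-316)**4 + 28534) = 1/(9971220736 + 28534) = 1/9971249270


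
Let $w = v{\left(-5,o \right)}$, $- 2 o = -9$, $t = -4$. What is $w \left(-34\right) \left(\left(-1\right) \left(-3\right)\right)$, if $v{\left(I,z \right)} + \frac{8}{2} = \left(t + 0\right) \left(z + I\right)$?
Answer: $204$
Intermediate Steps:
$o = \frac{9}{2}$ ($o = \left(- \frac{1}{2}\right) \left(-9\right) = \frac{9}{2} \approx 4.5$)
$v{\left(I,z \right)} = -4 - 4 I - 4 z$ ($v{\left(I,z \right)} = -4 + \left(-4 + 0\right) \left(z + I\right) = -4 - 4 \left(I + z\right) = -4 - \left(4 I + 4 z\right) = -4 - 4 I - 4 z$)
$w = -2$ ($w = -4 - -20 - 18 = -4 + 20 - 18 = -2$)
$w \left(-34\right) \left(\left(-1\right) \left(-3\right)\right) = \left(-2\right) \left(-34\right) \left(\left(-1\right) \left(-3\right)\right) = 68 \cdot 3 = 204$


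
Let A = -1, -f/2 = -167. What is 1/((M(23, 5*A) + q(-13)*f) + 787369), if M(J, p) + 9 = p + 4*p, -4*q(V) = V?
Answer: 2/1576841 ≈ 1.2684e-6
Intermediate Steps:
f = 334 (f = -2*(-167) = 334)
q(V) = -V/4
M(J, p) = -9 + 5*p (M(J, p) = -9 + (p + 4*p) = -9 + 5*p)
1/((M(23, 5*A) + q(-13)*f) + 787369) = 1/(((-9 + 5*(5*(-1))) - ¼*(-13)*334) + 787369) = 1/(((-9 + 5*(-5)) + (13/4)*334) + 787369) = 1/(((-9 - 25) + 2171/2) + 787369) = 1/((-34 + 2171/2) + 787369) = 1/(2103/2 + 787369) = 1/(1576841/2) = 2/1576841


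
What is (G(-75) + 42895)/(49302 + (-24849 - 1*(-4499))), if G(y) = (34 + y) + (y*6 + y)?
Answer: 6047/4136 ≈ 1.4620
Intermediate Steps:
G(y) = 34 + 8*y (G(y) = (34 + y) + (6*y + y) = (34 + y) + 7*y = 34 + 8*y)
(G(-75) + 42895)/(49302 + (-24849 - 1*(-4499))) = ((34 + 8*(-75)) + 42895)/(49302 + (-24849 - 1*(-4499))) = ((34 - 600) + 42895)/(49302 + (-24849 + 4499)) = (-566 + 42895)/(49302 - 20350) = 42329/28952 = 42329*(1/28952) = 6047/4136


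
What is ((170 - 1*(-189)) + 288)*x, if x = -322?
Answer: -208334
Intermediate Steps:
((170 - 1*(-189)) + 288)*x = ((170 - 1*(-189)) + 288)*(-322) = ((170 + 189) + 288)*(-322) = (359 + 288)*(-322) = 647*(-322) = -208334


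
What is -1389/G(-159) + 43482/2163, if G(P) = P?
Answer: 1102005/38213 ≈ 28.838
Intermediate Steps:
-1389/G(-159) + 43482/2163 = -1389/(-159) + 43482/2163 = -1389*(-1/159) + 43482*(1/2163) = 463/53 + 14494/721 = 1102005/38213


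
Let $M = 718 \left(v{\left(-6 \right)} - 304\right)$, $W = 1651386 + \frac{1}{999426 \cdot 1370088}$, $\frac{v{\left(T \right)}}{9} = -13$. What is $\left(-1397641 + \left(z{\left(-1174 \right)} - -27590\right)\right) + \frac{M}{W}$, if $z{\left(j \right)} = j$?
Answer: $- \frac{3100676694609536402425689}{2261245441630510369} \approx -1.3712 \cdot 10^{6}$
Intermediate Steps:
$v{\left(T \right)} = -117$ ($v{\left(T \right)} = 9 \left(-13\right) = -117$)
$W = \frac{2261245441630510369}{1369301569488}$ ($W = 1651386 + \frac{1}{999426} \cdot \frac{1}{1370088} = 1651386 + \frac{1}{1369301569488} = \frac{2261245441630510369}{1369301569488} \approx 1.6514 \cdot 10^{6}$)
$M = -302278$ ($M = 718 \left(-117 - 304\right) = 718 \left(-421\right) = -302278$)
$\left(-1397641 + \left(z{\left(-1174 \right)} - -27590\right)\right) + \frac{M}{W} = \left(-1397641 - -26416\right) - \frac{302278}{\frac{2261245441630510369}{1369301569488}} = \left(-1397641 + \left(-1174 + 27590\right)\right) - \frac{413909739821693664}{2261245441630510369} = \left(-1397641 + 26416\right) - \frac{413909739821693664}{2261245441630510369} = -1371225 - \frac{413909739821693664}{2261245441630510369} = - \frac{3100676694609536402425689}{2261245441630510369}$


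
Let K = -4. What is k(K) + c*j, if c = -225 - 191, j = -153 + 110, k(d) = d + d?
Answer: 17880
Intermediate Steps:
k(d) = 2*d
j = -43
c = -416
k(K) + c*j = 2*(-4) - 416*(-43) = -8 + 17888 = 17880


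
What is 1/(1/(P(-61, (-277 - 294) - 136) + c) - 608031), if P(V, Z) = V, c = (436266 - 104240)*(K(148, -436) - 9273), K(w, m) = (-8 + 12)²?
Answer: -3073564743/1868822644251034 ≈ -1.6447e-6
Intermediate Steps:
K(w, m) = 16 (K(w, m) = 4² = 16)
c = -3073564682 (c = (436266 - 104240)*(16 - 9273) = 332026*(-9257) = -3073564682)
1/(1/(P(-61, (-277 - 294) - 136) + c) - 608031) = 1/(1/(-61 - 3073564682) - 608031) = 1/(1/(-3073564743) - 608031) = 1/(-1/3073564743 - 608031) = 1/(-1868822644251034/3073564743) = -3073564743/1868822644251034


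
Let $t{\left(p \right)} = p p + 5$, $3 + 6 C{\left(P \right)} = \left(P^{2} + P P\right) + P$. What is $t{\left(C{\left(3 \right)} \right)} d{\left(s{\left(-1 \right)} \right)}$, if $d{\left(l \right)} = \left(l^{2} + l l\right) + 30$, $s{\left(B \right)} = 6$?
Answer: $1428$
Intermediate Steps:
$C{\left(P \right)} = - \frac{1}{2} + \frac{P^{2}}{3} + \frac{P}{6}$ ($C{\left(P \right)} = - \frac{1}{2} + \frac{\left(P^{2} + P P\right) + P}{6} = - \frac{1}{2} + \frac{\left(P^{2} + P^{2}\right) + P}{6} = - \frac{1}{2} + \frac{2 P^{2} + P}{6} = - \frac{1}{2} + \frac{P + 2 P^{2}}{6} = - \frac{1}{2} + \left(\frac{P^{2}}{3} + \frac{P}{6}\right) = - \frac{1}{2} + \frac{P^{2}}{3} + \frac{P}{6}$)
$d{\left(l \right)} = 30 + 2 l^{2}$ ($d{\left(l \right)} = \left(l^{2} + l^{2}\right) + 30 = 2 l^{2} + 30 = 30 + 2 l^{2}$)
$t{\left(p \right)} = 5 + p^{2}$ ($t{\left(p \right)} = p^{2} + 5 = 5 + p^{2}$)
$t{\left(C{\left(3 \right)} \right)} d{\left(s{\left(-1 \right)} \right)} = \left(5 + \left(- \frac{1}{2} + \frac{3^{2}}{3} + \frac{1}{6} \cdot 3\right)^{2}\right) \left(30 + 2 \cdot 6^{2}\right) = \left(5 + \left(- \frac{1}{2} + \frac{1}{3} \cdot 9 + \frac{1}{2}\right)^{2}\right) \left(30 + 2 \cdot 36\right) = \left(5 + \left(- \frac{1}{2} + 3 + \frac{1}{2}\right)^{2}\right) \left(30 + 72\right) = \left(5 + 3^{2}\right) 102 = \left(5 + 9\right) 102 = 14 \cdot 102 = 1428$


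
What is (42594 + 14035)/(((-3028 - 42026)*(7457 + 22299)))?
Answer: -56629/1340626824 ≈ -4.2241e-5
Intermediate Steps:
(42594 + 14035)/(((-3028 - 42026)*(7457 + 22299))) = 56629/((-45054*29756)) = 56629/(-1340626824) = 56629*(-1/1340626824) = -56629/1340626824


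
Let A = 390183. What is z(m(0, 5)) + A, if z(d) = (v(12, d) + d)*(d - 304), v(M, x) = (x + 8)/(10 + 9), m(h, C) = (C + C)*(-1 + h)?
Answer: 7473765/19 ≈ 3.9336e+5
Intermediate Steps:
m(h, C) = 2*C*(-1 + h) (m(h, C) = (2*C)*(-1 + h) = 2*C*(-1 + h))
v(M, x) = 8/19 + x/19 (v(M, x) = (8 + x)/19 = (8 + x)*(1/19) = 8/19 + x/19)
z(d) = (-304 + d)*(8/19 + 20*d/19) (z(d) = ((8/19 + d/19) + d)*(d - 304) = (8/19 + 20*d/19)*(-304 + d) = (-304 + d)*(8/19 + 20*d/19))
z(m(0, 5)) + A = (-128 - 12144*5*(-1 + 0)/19 + 20*(2*5*(-1 + 0))²/19) + 390183 = (-128 - 12144*5*(-1)/19 + 20*(2*5*(-1))²/19) + 390183 = (-128 - 6072/19*(-10) + (20/19)*(-10)²) + 390183 = (-128 + 60720/19 + (20/19)*100) + 390183 = (-128 + 60720/19 + 2000/19) + 390183 = 60288/19 + 390183 = 7473765/19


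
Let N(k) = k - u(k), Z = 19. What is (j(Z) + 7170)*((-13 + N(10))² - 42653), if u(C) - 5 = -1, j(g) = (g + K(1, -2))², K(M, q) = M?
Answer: -322512280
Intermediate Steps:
j(g) = (1 + g)² (j(g) = (g + 1)² = (1 + g)²)
u(C) = 4 (u(C) = 5 - 1 = 4)
N(k) = -4 + k (N(k) = k - 1*4 = k - 4 = -4 + k)
(j(Z) + 7170)*((-13 + N(10))² - 42653) = ((1 + 19)² + 7170)*((-13 + (-4 + 10))² - 42653) = (20² + 7170)*((-13 + 6)² - 42653) = (400 + 7170)*((-7)² - 42653) = 7570*(49 - 42653) = 7570*(-42604) = -322512280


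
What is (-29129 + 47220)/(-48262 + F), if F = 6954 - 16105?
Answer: -18091/57413 ≈ -0.31510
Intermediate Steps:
F = -9151
(-29129 + 47220)/(-48262 + F) = (-29129 + 47220)/(-48262 - 9151) = 18091/(-57413) = 18091*(-1/57413) = -18091/57413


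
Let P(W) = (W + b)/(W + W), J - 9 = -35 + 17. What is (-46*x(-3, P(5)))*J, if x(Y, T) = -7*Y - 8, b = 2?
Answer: 5382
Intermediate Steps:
J = -9 (J = 9 + (-35 + 17) = 9 - 18 = -9)
P(W) = (2 + W)/(2*W) (P(W) = (W + 2)/(W + W) = (2 + W)/((2*W)) = (2 + W)*(1/(2*W)) = (2 + W)/(2*W))
x(Y, T) = -8 - 7*Y
(-46*x(-3, P(5)))*J = -46*(-8 - 7*(-3))*(-9) = -46*(-8 + 21)*(-9) = -46*13*(-9) = -598*(-9) = 5382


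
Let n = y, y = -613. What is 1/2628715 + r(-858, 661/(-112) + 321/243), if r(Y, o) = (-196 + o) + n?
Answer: -19402032806503/23847702480 ≈ -813.58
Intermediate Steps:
n = -613
r(Y, o) = -809 + o (r(Y, o) = (-196 + o) - 613 = -809 + o)
1/2628715 + r(-858, 661/(-112) + 321/243) = 1/2628715 + (-809 + (661/(-112) + 321/243)) = 1/2628715 + (-809 + (661*(-1/112) + 321*(1/243))) = 1/2628715 + (-809 + (-661/112 + 107/81)) = 1/2628715 + (-809 - 41557/9072) = 1/2628715 - 7380805/9072 = -19402032806503/23847702480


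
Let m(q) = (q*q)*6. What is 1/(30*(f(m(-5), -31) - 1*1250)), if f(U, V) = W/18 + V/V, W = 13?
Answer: -3/112345 ≈ -2.6703e-5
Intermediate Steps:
m(q) = 6*q² (m(q) = q²*6 = 6*q²)
f(U, V) = 31/18 (f(U, V) = 13/18 + V/V = 13*(1/18) + 1 = 13/18 + 1 = 31/18)
1/(30*(f(m(-5), -31) - 1*1250)) = 1/(30*(31/18 - 1*1250)) = 1/(30*(31/18 - 1250)) = 1/(30*(-22469/18)) = 1/(-112345/3) = -3/112345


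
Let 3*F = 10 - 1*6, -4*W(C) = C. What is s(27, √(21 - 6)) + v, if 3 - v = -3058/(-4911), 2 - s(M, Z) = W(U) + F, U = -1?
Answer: 18295/6548 ≈ 2.7940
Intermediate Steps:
W(C) = -C/4
F = 4/3 (F = (10 - 1*6)/3 = (10 - 6)/3 = (⅓)*4 = 4/3 ≈ 1.3333)
s(M, Z) = 5/12 (s(M, Z) = 2 - (-¼*(-1) + 4/3) = 2 - (¼ + 4/3) = 2 - 1*19/12 = 2 - 19/12 = 5/12)
v = 11675/4911 (v = 3 - (-3058)/(-4911) = 3 - (-3058)*(-1)/4911 = 3 - 1*3058/4911 = 3 - 3058/4911 = 11675/4911 ≈ 2.3773)
s(27, √(21 - 6)) + v = 5/12 + 11675/4911 = 18295/6548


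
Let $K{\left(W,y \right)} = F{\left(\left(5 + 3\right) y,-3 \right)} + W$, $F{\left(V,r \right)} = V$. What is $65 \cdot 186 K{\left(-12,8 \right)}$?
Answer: $628680$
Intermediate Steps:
$K{\left(W,y \right)} = W + 8 y$ ($K{\left(W,y \right)} = \left(5 + 3\right) y + W = 8 y + W = W + 8 y$)
$65 \cdot 186 K{\left(-12,8 \right)} = 65 \cdot 186 \left(-12 + 8 \cdot 8\right) = 12090 \left(-12 + 64\right) = 12090 \cdot 52 = 628680$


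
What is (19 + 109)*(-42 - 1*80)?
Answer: -15616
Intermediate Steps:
(19 + 109)*(-42 - 1*80) = 128*(-42 - 80) = 128*(-122) = -15616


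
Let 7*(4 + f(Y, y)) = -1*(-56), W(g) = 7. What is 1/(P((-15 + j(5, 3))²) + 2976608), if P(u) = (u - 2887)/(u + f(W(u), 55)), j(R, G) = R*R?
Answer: 104/309564445 ≈ 3.3596e-7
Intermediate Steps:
f(Y, y) = 4 (f(Y, y) = -4 + (-1*(-56))/7 = -4 + (⅐)*56 = -4 + 8 = 4)
j(R, G) = R²
P(u) = (-2887 + u)/(4 + u) (P(u) = (u - 2887)/(u + 4) = (-2887 + u)/(4 + u))
1/(P((-15 + j(5, 3))²) + 2976608) = 1/((-2887 + (-15 + 5²)²)/(4 + (-15 + 5²)²) + 2976608) = 1/((-2887 + (-15 + 25)²)/(4 + (-15 + 25)²) + 2976608) = 1/((-2887 + 10²)/(4 + 10²) + 2976608) = 1/((-2887 + 100)/(4 + 100) + 2976608) = 1/(-2787/104 + 2976608) = 1/(309564445/104) = 104/309564445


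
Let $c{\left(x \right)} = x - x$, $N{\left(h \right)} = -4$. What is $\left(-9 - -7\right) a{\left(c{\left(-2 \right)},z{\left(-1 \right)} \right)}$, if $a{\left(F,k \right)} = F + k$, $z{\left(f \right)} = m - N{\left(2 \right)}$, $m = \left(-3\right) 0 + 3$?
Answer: $-14$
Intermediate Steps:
$m = 3$ ($m = 0 + 3 = 3$)
$z{\left(f \right)} = 7$ ($z{\left(f \right)} = 3 - -4 = 3 + 4 = 7$)
$c{\left(x \right)} = 0$
$\left(-9 - -7\right) a{\left(c{\left(-2 \right)},z{\left(-1 \right)} \right)} = \left(-9 - -7\right) \left(0 + 7\right) = \left(-9 + 7\right) 7 = \left(-2\right) 7 = -14$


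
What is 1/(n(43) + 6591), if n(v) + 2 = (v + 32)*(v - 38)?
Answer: 1/6964 ≈ 0.00014360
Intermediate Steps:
n(v) = -2 + (-38 + v)*(32 + v) (n(v) = -2 + (v + 32)*(v - 38) = -2 + (32 + v)*(-38 + v) = -2 + (-38 + v)*(32 + v))
1/(n(43) + 6591) = 1/((-1218 + 43² - 6*43) + 6591) = 1/((-1218 + 1849 - 258) + 6591) = 1/(373 + 6591) = 1/6964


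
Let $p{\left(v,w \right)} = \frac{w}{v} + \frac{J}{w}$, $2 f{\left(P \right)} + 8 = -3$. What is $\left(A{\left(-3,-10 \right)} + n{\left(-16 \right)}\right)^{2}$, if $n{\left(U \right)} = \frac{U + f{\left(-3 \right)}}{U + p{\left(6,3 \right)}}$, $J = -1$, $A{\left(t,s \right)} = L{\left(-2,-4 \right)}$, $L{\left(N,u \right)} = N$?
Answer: $\frac{3721}{9025} \approx 0.4123$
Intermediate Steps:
$A{\left(t,s \right)} = -2$
$f{\left(P \right)} = - \frac{11}{2}$ ($f{\left(P \right)} = -4 + \frac{1}{2} \left(-3\right) = -4 - \frac{3}{2} = - \frac{11}{2}$)
$p{\left(v,w \right)} = - \frac{1}{w} + \frac{w}{v}$ ($p{\left(v,w \right)} = \frac{w}{v} - \frac{1}{w} = - \frac{1}{w} + \frac{w}{v}$)
$n{\left(U \right)} = \frac{- \frac{11}{2} + U}{\frac{1}{6} + U}$ ($n{\left(U \right)} = \frac{U - \frac{11}{2}}{U + \left(- \frac{1}{3} + \frac{3}{6}\right)} = \frac{- \frac{11}{2} + U}{U + \left(\left(-1\right) \frac{1}{3} + 3 \cdot \frac{1}{6}\right)} = \frac{- \frac{11}{2} + U}{U + \left(- \frac{1}{3} + \frac{1}{2}\right)} = \frac{- \frac{11}{2} + U}{U + \frac{1}{6}} = \frac{- \frac{11}{2} + U}{\frac{1}{6} + U}$)
$\left(A{\left(-3,-10 \right)} + n{\left(-16 \right)}\right)^{2} = \left(-2 + \frac{3 \left(-11 + 2 \left(-16\right)\right)}{1 + 6 \left(-16\right)}\right)^{2} = \left(-2 + \frac{3 \left(-11 - 32\right)}{1 - 96}\right)^{2} = \left(-2 + 3 \frac{1}{-95} \left(-43\right)\right)^{2} = \left(-2 + 3 \left(- \frac{1}{95}\right) \left(-43\right)\right)^{2} = \left(-2 + \frac{129}{95}\right)^{2} = \left(- \frac{61}{95}\right)^{2} = \frac{3721}{9025}$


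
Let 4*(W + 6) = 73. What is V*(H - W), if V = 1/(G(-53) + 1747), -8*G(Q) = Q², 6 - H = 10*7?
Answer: -610/11167 ≈ -0.054625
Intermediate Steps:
H = -64 (H = 6 - 10*7 = 6 - 1*70 = 6 - 70 = -64)
W = 49/4 (W = -6 + (¼)*73 = -6 + 73/4 = 49/4 ≈ 12.250)
G(Q) = -Q²/8
V = 8/11167 (V = 1/(-⅛*(-53)² + 1747) = 1/(-⅛*2809 + 1747) = 1/(-2809/8 + 1747) = 1/(11167/8) = 8/11167 ≈ 0.00071640)
V*(H - W) = 8*(-64 - 1*49/4)/11167 = 8*(-64 - 49/4)/11167 = (8/11167)*(-305/4) = -610/11167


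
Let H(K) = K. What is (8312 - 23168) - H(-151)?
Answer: -14705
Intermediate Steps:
(8312 - 23168) - H(-151) = (8312 - 23168) - 1*(-151) = -14856 + 151 = -14705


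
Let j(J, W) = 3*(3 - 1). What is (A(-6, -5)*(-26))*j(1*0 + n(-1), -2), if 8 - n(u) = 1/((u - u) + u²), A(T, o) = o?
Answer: 780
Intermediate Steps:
n(u) = 8 - 1/u² (n(u) = 8 - 1/((u - u) + u²) = 8 - 1/(0 + u²) = 8 - 1/(u²) = 8 - 1/u²)
j(J, W) = 6 (j(J, W) = 3*2 = 6)
(A(-6, -5)*(-26))*j(1*0 + n(-1), -2) = -5*(-26)*6 = 130*6 = 780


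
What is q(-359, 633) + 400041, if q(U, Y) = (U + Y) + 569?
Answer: 400884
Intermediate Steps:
q(U, Y) = 569 + U + Y
q(-359, 633) + 400041 = (569 - 359 + 633) + 400041 = 843 + 400041 = 400884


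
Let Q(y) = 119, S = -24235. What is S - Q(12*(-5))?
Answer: -24354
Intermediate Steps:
S - Q(12*(-5)) = -24235 - 1*119 = -24235 - 119 = -24354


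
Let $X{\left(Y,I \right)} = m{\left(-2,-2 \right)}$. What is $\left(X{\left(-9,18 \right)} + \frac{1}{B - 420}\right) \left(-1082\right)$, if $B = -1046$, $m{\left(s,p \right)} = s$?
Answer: $\frac{1586753}{733} \approx 2164.7$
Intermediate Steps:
$X{\left(Y,I \right)} = -2$
$\left(X{\left(-9,18 \right)} + \frac{1}{B - 420}\right) \left(-1082\right) = \left(-2 + \frac{1}{-1046 - 420}\right) \left(-1082\right) = \left(-2 + \frac{1}{-1466}\right) \left(-1082\right) = \left(-2 - \frac{1}{1466}\right) \left(-1082\right) = \left(- \frac{2933}{1466}\right) \left(-1082\right) = \frac{1586753}{733}$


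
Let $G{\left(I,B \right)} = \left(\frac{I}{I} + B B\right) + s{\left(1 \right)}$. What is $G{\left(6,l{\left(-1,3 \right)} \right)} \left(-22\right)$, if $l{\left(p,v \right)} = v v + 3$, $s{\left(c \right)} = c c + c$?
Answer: $-3234$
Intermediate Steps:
$s{\left(c \right)} = c + c^{2}$ ($s{\left(c \right)} = c^{2} + c = c + c^{2}$)
$l{\left(p,v \right)} = 3 + v^{2}$ ($l{\left(p,v \right)} = v^{2} + 3 = 3 + v^{2}$)
$G{\left(I,B \right)} = 3 + B^{2}$ ($G{\left(I,B \right)} = \left(\frac{I}{I} + B B\right) + 1 \left(1 + 1\right) = \left(1 + B^{2}\right) + 1 \cdot 2 = \left(1 + B^{2}\right) + 2 = 3 + B^{2}$)
$G{\left(6,l{\left(-1,3 \right)} \right)} \left(-22\right) = \left(3 + \left(3 + 3^{2}\right)^{2}\right) \left(-22\right) = \left(3 + \left(3 + 9\right)^{2}\right) \left(-22\right) = \left(3 + 12^{2}\right) \left(-22\right) = \left(3 + 144\right) \left(-22\right) = 147 \left(-22\right) = -3234$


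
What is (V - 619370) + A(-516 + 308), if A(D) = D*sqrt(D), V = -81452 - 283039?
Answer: -983861 - 832*I*sqrt(13) ≈ -9.8386e+5 - 2999.8*I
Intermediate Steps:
V = -364491
A(D) = D**(3/2)
(V - 619370) + A(-516 + 308) = (-364491 - 619370) + (-516 + 308)**(3/2) = -983861 + (-208)**(3/2) = -983861 - 832*I*sqrt(13)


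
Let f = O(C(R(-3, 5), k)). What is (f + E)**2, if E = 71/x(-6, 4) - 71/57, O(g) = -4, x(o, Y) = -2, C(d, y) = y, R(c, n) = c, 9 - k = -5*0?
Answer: 21576025/12996 ≈ 1660.2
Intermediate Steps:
k = 9 (k = 9 - (-5)*0 = 9 - 1*0 = 9 + 0 = 9)
f = -4
E = -4189/114 (E = 71/(-2) - 71/57 = 71*(-1/2) - 71*1/57 = -71/2 - 71/57 = -4189/114 ≈ -36.746)
(f + E)**2 = (-4 - 4189/114)**2 = (-4645/114)**2 = 21576025/12996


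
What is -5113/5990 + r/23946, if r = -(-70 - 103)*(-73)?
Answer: -49520902/35859135 ≈ -1.3810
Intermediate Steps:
r = -12629 (r = -(-173)*(-73) = -1*12629 = -12629)
-5113/5990 + r/23946 = -5113/5990 - 12629/23946 = -49520902/35859135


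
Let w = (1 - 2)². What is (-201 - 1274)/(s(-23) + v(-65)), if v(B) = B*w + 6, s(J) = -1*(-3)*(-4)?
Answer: 1475/71 ≈ 20.775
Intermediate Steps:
s(J) = -12 (s(J) = 3*(-4) = -12)
w = 1 (w = (-1)² = 1)
v(B) = 6 + B (v(B) = B*1 + 6 = B + 6 = 6 + B)
(-201 - 1274)/(s(-23) + v(-65)) = (-201 - 1274)/(-12 + (6 - 65)) = -1475/(-12 - 59) = -1475/(-71) = -1475*(-1/71) = 1475/71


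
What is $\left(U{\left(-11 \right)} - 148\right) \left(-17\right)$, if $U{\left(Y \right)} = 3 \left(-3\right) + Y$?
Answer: $2856$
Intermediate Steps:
$U{\left(Y \right)} = -9 + Y$
$\left(U{\left(-11 \right)} - 148\right) \left(-17\right) = \left(\left(-9 - 11\right) - 148\right) \left(-17\right) = \left(-20 - 148\right) \left(-17\right) = \left(-168\right) \left(-17\right) = 2856$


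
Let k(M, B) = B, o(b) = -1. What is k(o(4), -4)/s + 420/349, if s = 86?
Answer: 17362/15007 ≈ 1.1569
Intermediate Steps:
k(o(4), -4)/s + 420/349 = -4/86 + 420/349 = -4*1/86 + 420*(1/349) = -2/43 + 420/349 = 17362/15007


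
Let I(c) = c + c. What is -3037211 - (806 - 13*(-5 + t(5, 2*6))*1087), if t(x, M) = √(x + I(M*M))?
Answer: -3108672 + 14131*√293 ≈ -2.8668e+6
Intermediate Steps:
I(c) = 2*c
t(x, M) = √(x + 2*M²) (t(x, M) = √(x + 2*(M*M)) = √(x + 2*M²))
-3037211 - (806 - 13*(-5 + t(5, 2*6))*1087) = -3037211 - (806 - 13*(-5 + √(5 + 2*(2*6)²))*1087) = -3037211 - (806 - 13*(-5 + √(5 + 2*12²))*1087) = -3037211 - (806 - 13*(-5 + √(5 + 2*144))*1087) = -3037211 - (806 - 13*(-5 + √(5 + 288))*1087) = -3037211 - (806 - 13*(-5 + √293)*1087) = -3037211 - (806 + (65 - 13*√293)*1087) = -3037211 - (806 + (70655 - 14131*√293)) = -3037211 - (71461 - 14131*√293) = -3037211 + (-71461 + 14131*√293) = -3108672 + 14131*√293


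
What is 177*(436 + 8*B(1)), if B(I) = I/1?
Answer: 78588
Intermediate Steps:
B(I) = I (B(I) = I*1 = I)
177*(436 + 8*B(1)) = 177*(436 + 8*1) = 177*(436 + 8) = 177*444 = 78588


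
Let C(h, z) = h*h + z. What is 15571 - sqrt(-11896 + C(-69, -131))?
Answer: 15571 - I*sqrt(7266) ≈ 15571.0 - 85.241*I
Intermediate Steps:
C(h, z) = z + h**2 (C(h, z) = h**2 + z = z + h**2)
15571 - sqrt(-11896 + C(-69, -131)) = 15571 - sqrt(-11896 + (-131 + (-69)**2)) = 15571 - sqrt(-11896 + (-131 + 4761)) = 15571 - sqrt(-11896 + 4630) = 15571 - sqrt(-7266) = 15571 - I*sqrt(7266)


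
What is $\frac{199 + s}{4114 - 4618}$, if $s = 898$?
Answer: $- \frac{1097}{504} \approx -2.1766$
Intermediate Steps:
$\frac{199 + s}{4114 - 4618} = \frac{199 + 898}{4114 - 4618} = \frac{1097}{-504} = 1097 \left(- \frac{1}{504}\right) = - \frac{1097}{504}$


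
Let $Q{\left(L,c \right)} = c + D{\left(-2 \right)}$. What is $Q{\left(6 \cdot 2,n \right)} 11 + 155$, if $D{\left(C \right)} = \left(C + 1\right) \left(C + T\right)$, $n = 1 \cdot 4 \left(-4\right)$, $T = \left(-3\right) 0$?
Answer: $1$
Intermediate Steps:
$T = 0$
$n = -16$ ($n = 4 \left(-4\right) = -16$)
$D{\left(C \right)} = C \left(1 + C\right)$ ($D{\left(C \right)} = \left(C + 1\right) \left(C + 0\right) = \left(1 + C\right) C = C \left(1 + C\right)$)
$Q{\left(L,c \right)} = 2 + c$ ($Q{\left(L,c \right)} = c - 2 \left(1 - 2\right) = c - -2 = c + 2 = 2 + c$)
$Q{\left(6 \cdot 2,n \right)} 11 + 155 = \left(2 - 16\right) 11 + 155 = \left(-14\right) 11 + 155 = -154 + 155 = 1$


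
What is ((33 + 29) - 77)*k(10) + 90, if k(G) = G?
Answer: -60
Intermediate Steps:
((33 + 29) - 77)*k(10) + 90 = ((33 + 29) - 77)*10 + 90 = (62 - 77)*10 + 90 = -15*10 + 90 = -150 + 90 = -60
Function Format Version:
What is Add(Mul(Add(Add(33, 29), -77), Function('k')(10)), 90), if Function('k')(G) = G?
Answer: -60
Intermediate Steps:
Add(Mul(Add(Add(33, 29), -77), Function('k')(10)), 90) = Add(Mul(Add(Add(33, 29), -77), 10), 90) = Add(Mul(Add(62, -77), 10), 90) = Add(Mul(-15, 10), 90) = Add(-150, 90) = -60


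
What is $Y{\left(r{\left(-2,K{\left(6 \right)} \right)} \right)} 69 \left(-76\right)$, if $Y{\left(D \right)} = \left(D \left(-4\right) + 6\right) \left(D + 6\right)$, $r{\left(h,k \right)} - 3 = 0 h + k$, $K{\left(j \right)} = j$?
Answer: $2359800$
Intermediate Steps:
$r{\left(h,k \right)} = 3 + k$ ($r{\left(h,k \right)} = 3 + \left(0 h + k\right) = 3 + \left(0 + k\right) = 3 + k$)
$Y{\left(D \right)} = \left(6 + D\right) \left(6 - 4 D\right)$ ($Y{\left(D \right)} = \left(- 4 D + 6\right) \left(6 + D\right) = \left(6 - 4 D\right) \left(6 + D\right) = \left(6 + D\right) \left(6 - 4 D\right)$)
$Y{\left(r{\left(-2,K{\left(6 \right)} \right)} \right)} 69 \left(-76\right) = \left(36 - 18 \left(3 + 6\right) - 4 \left(3 + 6\right)^{2}\right) 69 \left(-76\right) = \left(36 - 162 - 4 \cdot 9^{2}\right) 69 \left(-76\right) = \left(36 - 162 - 324\right) 69 \left(-76\right) = \left(-450\right) 69 \left(-76\right) = \left(-31050\right) \left(-76\right) = 2359800$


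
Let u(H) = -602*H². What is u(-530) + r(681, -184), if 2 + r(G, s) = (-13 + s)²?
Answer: -169062993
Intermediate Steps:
r(G, s) = -2 + (-13 + s)²
u(-530) + r(681, -184) = -602*(-530)² + (-2 + (-13 - 184)²) = -602*280900 + (-2 + (-197)²) = -169101800 + (-2 + 38809) = -169101800 + 38807 = -169062993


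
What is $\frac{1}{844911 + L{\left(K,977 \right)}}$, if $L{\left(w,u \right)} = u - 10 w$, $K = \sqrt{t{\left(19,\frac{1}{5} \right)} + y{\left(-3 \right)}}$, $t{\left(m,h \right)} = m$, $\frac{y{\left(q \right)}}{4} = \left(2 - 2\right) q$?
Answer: $\frac{211472}{178881626661} + \frac{5 \sqrt{19}}{357763253322} \approx 1.1823 \cdot 10^{-6}$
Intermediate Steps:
$y{\left(q \right)} = 0$ ($y{\left(q \right)} = 4 \left(2 - 2\right) q = 4 \cdot 0 q = 4 \cdot 0 = 0$)
$K = \sqrt{19}$ ($K = \sqrt{19 + 0} = \sqrt{19} \approx 4.3589$)
$\frac{1}{844911 + L{\left(K,977 \right)}} = \frac{1}{844911 + \left(977 - 10 \sqrt{19}\right)} = \frac{1}{845888 - 10 \sqrt{19}}$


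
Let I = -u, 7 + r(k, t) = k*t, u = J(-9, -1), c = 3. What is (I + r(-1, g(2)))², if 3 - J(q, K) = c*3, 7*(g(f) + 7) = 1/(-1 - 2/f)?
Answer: 7225/196 ≈ 36.862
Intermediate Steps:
g(f) = -7 + 1/(7*(-1 - 2/f))
J(q, K) = -6 (J(q, K) = 3 - 3*3 = 3 - 1*9 = 3 - 9 = -6)
u = -6
r(k, t) = -7 + k*t
I = 6 (I = -1*(-6) = 6)
(I + r(-1, g(2)))² = (6 + (-7 - 2*(-49 - 25*2)/(7*(2 + 2))))² = (6 + (-7 - 2*(-49 - 50)/(7*4)))² = (6 + (-7 - 2*(-99)/(7*4)))² = (6 + (-7 - 1*(-99/14)))² = (6 + (-7 + 99/14))² = (6 + 1/14)² = (85/14)² = 7225/196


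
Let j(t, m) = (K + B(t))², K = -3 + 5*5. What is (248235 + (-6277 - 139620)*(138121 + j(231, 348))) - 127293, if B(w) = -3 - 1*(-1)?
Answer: -20209677395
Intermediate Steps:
K = 22 (K = -3 + 25 = 22)
B(w) = -2 (B(w) = -3 + 1 = -2)
j(t, m) = 400 (j(t, m) = (22 - 2)² = 20² = 400)
(248235 + (-6277 - 139620)*(138121 + j(231, 348))) - 127293 = (248235 + (-6277 - 139620)*(138121 + 400)) - 127293 = (248235 - 145897*138521) - 127293 = (248235 - 20209798337) - 127293 = -20209550102 - 127293 = -20209677395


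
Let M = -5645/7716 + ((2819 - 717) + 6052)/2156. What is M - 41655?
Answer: -173227292809/4158924 ≈ -41652.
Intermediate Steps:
M = 12686411/4158924 (M = -5645*1/7716 + (2102 + 6052)*(1/2156) = -5645/7716 + 8154*(1/2156) = -5645/7716 + 4077/1078 = 12686411/4158924 ≈ 3.0504)
M - 41655 = 12686411/4158924 - 41655 = -173227292809/4158924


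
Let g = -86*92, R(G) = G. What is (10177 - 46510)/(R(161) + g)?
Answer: 36333/7751 ≈ 4.6875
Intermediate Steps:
g = -7912
(10177 - 46510)/(R(161) + g) = (10177 - 46510)/(161 - 7912) = -36333/(-7751) = -36333*(-1/7751) = 36333/7751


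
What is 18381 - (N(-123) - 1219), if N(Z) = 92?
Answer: 19508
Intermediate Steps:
18381 - (N(-123) - 1219) = 18381 - (92 - 1219) = 18381 - 1*(-1127) = 18381 + 1127 = 19508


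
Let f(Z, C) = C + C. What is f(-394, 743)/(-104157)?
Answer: -1486/104157 ≈ -0.014267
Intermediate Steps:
f(Z, C) = 2*C
f(-394, 743)/(-104157) = (2*743)/(-104157) = 1486*(-1/104157) = -1486/104157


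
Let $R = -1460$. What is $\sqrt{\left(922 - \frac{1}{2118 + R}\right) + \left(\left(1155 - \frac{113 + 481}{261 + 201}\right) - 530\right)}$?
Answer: $\frac{\sqrt{13657918}}{94} \approx 39.316$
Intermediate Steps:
$\sqrt{\left(922 - \frac{1}{2118 + R}\right) + \left(\left(1155 - \frac{113 + 481}{261 + 201}\right) - 530\right)} = \sqrt{\left(922 - \frac{1}{2118 - 1460}\right) + \left(\left(1155 - \frac{113 + 481}{261 + 201}\right) - 530\right)} = \sqrt{\left(922 - \frac{1}{658}\right) + \left(\left(1155 - \frac{594}{462}\right) - 530\right)} = \sqrt{\left(922 - \frac{1}{658}\right) + \left(\left(1155 - 594 \cdot \frac{1}{462}\right) - 530\right)} = \sqrt{\left(922 - \frac{1}{658}\right) + \left(\left(1155 - \frac{9}{7}\right) - 530\right)} = \sqrt{\frac{606675}{658} + \left(\left(1155 - \frac{9}{7}\right) - 530\right)} = \sqrt{\frac{606675}{658} + \left(\frac{8076}{7} - 530\right)} = \sqrt{\frac{606675}{658} + \frac{4366}{7}} = \sqrt{\frac{145297}{94}} = \frac{\sqrt{13657918}}{94}$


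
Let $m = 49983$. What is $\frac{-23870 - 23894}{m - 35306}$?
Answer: $- \frac{47764}{14677} \approx -3.2543$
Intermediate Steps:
$\frac{-23870 - 23894}{m - 35306} = \frac{-23870 - 23894}{49983 - 35306} = - \frac{47764}{14677}$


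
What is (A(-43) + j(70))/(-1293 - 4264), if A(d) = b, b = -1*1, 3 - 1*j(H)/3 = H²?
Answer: 14692/5557 ≈ 2.6439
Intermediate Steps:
j(H) = 9 - 3*H²
b = -1
A(d) = -1
(A(-43) + j(70))/(-1293 - 4264) = (-1 + (9 - 3*70²))/(-1293 - 4264) = (-1 + (9 - 3*4900))/(-5557) = (-1 + (9 - 14700))*(-1/5557) = (-1 - 14691)*(-1/5557) = -14692*(-1/5557) = 14692/5557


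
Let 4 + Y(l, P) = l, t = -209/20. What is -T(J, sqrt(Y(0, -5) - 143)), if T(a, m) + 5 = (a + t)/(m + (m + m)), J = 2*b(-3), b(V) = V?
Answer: 5 - 47*I*sqrt(3)/180 ≈ 5.0 - 0.45226*I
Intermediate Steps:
t = -209/20 (t = -209*1/20 = -209/20 ≈ -10.450)
Y(l, P) = -4 + l
J = -6 (J = 2*(-3) = -6)
T(a, m) = -5 + (-209/20 + a)/(3*m) (T(a, m) = -5 + (a - 209/20)/(m + (m + m)) = -5 + (-209/20 + a)/(m + 2*m) = -5 + (-209/20 + a)/((3*m)) = -5 + (-209/20 + a)*(1/(3*m)) = -5 + (-209/20 + a)/(3*m))
-T(J, sqrt(Y(0, -5) - 143)) = -(-209 - 300*sqrt((-4 + 0) - 143) + 20*(-6))/(60*(sqrt((-4 + 0) - 143))) = -(-209 - 300*sqrt(-4 - 143) - 120)/(60*(sqrt(-4 - 143))) = -(-209 - 2100*I*sqrt(3) - 120)/(60*(sqrt(-147))) = -(-209 - 2100*I*sqrt(3) - 120)/(60*(7*I*sqrt(3))) = -(-I*sqrt(3)/21)*(-209 - 2100*I*sqrt(3) - 120)/60 = -(-I*sqrt(3)/21)*(-329 - 2100*I*sqrt(3))/60 = -(-1)*I*sqrt(3)*(-329 - 2100*I*sqrt(3))/1260 = I*sqrt(3)*(-329 - 2100*I*sqrt(3))/1260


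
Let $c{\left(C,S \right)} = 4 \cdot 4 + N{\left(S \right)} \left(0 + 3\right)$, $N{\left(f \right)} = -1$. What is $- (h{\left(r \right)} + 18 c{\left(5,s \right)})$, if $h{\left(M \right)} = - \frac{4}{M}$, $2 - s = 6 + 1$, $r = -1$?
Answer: $-238$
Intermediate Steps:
$s = -5$ ($s = 2 - \left(6 + 1\right) = 2 - 7 = -5$)
$c{\left(C,S \right)} = 13$ ($c{\left(C,S \right)} = 4 \cdot 4 - \left(0 + 3\right) = 16 - 3 = 13$)
$- (h{\left(r \right)} + 18 c{\left(5,s \right)}) = - (- \frac{4}{-1} + 18 \cdot 13) = - (\left(-4\right) \left(-1\right) + 234) = - (4 + 234) = \left(-1\right) 238 = -238$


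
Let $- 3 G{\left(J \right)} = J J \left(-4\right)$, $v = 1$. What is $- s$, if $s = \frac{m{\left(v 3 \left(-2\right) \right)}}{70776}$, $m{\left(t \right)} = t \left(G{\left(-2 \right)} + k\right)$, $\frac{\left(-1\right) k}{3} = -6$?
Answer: $\frac{35}{17694} \approx 0.0019781$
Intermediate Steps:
$k = 18$ ($k = \left(-3\right) \left(-6\right) = 18$)
$G{\left(J \right)} = \frac{4 J^{2}}{3}$ ($G{\left(J \right)} = - \frac{J J \left(-4\right)}{3} = - \frac{J^{2} \left(-4\right)}{3} = - \frac{\left(-4\right) J^{2}}{3} = \frac{4 J^{2}}{3}$)
$m{\left(t \right)} = \frac{70 t}{3}$ ($m{\left(t \right)} = t \left(\frac{4 \left(-2\right)^{2}}{3} + 18\right) = t \left(\frac{4}{3} \cdot 4 + 18\right) = t \left(\frac{16}{3} + 18\right) = t \frac{70}{3} = \frac{70 t}{3}$)
$s = - \frac{35}{17694}$ ($s = \frac{\frac{70}{3} \cdot 1 \cdot 3 \left(-2\right)}{70776} = \frac{70 \cdot 3 \left(-2\right)}{3} \cdot \frac{1}{70776} = \frac{70}{3} \left(-6\right) \frac{1}{70776} = \left(-140\right) \frac{1}{70776} = - \frac{35}{17694} \approx -0.0019781$)
$- s = \left(-1\right) \left(- \frac{35}{17694}\right) = \frac{35}{17694}$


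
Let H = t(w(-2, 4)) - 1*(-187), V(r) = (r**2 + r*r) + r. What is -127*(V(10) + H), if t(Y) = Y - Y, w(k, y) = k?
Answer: -50419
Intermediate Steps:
t(Y) = 0
V(r) = r + 2*r**2 (V(r) = (r**2 + r**2) + r = 2*r**2 + r = r + 2*r**2)
H = 187 (H = 0 - 1*(-187) = 0 + 187 = 187)
-127*(V(10) + H) = -127*(10*(1 + 2*10) + 187) = -127*(10*(1 + 20) + 187) = -127*(10*21 + 187) = -127*(210 + 187) = -127*397 = -50419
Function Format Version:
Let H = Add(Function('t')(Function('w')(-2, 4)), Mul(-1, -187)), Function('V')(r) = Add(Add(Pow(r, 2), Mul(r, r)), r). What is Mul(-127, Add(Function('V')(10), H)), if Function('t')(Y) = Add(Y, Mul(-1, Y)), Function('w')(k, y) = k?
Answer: -50419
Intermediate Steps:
Function('t')(Y) = 0
Function('V')(r) = Add(r, Mul(2, Pow(r, 2))) (Function('V')(r) = Add(Add(Pow(r, 2), Pow(r, 2)), r) = Add(Mul(2, Pow(r, 2)), r) = Add(r, Mul(2, Pow(r, 2))))
H = 187 (H = Add(0, Mul(-1, -187)) = Add(0, 187) = 187)
Mul(-127, Add(Function('V')(10), H)) = Mul(-127, Add(Mul(10, Add(1, Mul(2, 10))), 187)) = Mul(-127, Add(Mul(10, Add(1, 20)), 187)) = Mul(-127, Add(Mul(10, 21), 187)) = Mul(-127, Add(210, 187)) = Mul(-127, 397) = -50419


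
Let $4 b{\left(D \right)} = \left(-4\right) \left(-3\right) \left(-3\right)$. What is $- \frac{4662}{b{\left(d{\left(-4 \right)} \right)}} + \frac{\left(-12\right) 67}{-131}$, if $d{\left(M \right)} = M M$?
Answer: $\frac{68662}{131} \approx 524.14$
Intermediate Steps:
$d{\left(M \right)} = M^{2}$
$b{\left(D \right)} = -9$ ($b{\left(D \right)} = \frac{\left(-4\right) \left(-3\right) \left(-3\right)}{4} = \frac{12 \left(-3\right)}{4} = \frac{1}{4} \left(-36\right) = -9$)
$- \frac{4662}{b{\left(d{\left(-4 \right)} \right)}} + \frac{\left(-12\right) 67}{-131} = - \frac{4662}{-9} + \frac{\left(-12\right) 67}{-131} = \left(-4662\right) \left(- \frac{1}{9}\right) - - \frac{804}{131} = 518 + \frac{804}{131} = \frac{68662}{131}$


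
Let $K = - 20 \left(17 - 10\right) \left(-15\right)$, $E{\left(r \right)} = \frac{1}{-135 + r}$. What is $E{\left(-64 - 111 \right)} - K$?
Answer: $- \frac{651001}{310} \approx -2100.0$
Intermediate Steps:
$K = 2100$ ($K = - 20 \cdot 7 \left(-15\right) = \left(-20\right) \left(-105\right) = 2100$)
$E{\left(-64 - 111 \right)} - K = \frac{1}{-135 - 175} - 2100 = \frac{1}{-310} - 2100 = - \frac{1}{310} - 2100 = - \frac{651001}{310}$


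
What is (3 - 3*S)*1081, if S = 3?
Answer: -6486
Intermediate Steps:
(3 - 3*S)*1081 = (3 - 3*3)*1081 = (3 - 9)*1081 = -6*1081 = -6486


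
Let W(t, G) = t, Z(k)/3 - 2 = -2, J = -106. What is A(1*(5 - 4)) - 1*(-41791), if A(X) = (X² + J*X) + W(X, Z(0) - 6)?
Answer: 41687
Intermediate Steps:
Z(k) = 0 (Z(k) = 6 + 3*(-2) = 6 - 6 = 0)
A(X) = X² - 105*X (A(X) = (X² - 106*X) + X = X² - 105*X)
A(1*(5 - 4)) - 1*(-41791) = (1*(5 - 4))*(-105 + 1*(5 - 4)) - 1*(-41791) = (1*1)*(-105 + 1*1) + 41791 = 1*(-105 + 1) + 41791 = 1*(-104) + 41791 = -104 + 41791 = 41687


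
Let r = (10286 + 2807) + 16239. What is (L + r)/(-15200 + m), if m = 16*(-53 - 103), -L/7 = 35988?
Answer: 27823/2212 ≈ 12.578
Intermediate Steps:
L = -251916 (L = -7*35988 = -251916)
r = 29332 (r = 13093 + 16239 = 29332)
m = -2496 (m = 16*(-156) = -2496)
(L + r)/(-15200 + m) = (-251916 + 29332)/(-15200 - 2496) = -222584/(-17696) = -222584*(-1/17696) = 27823/2212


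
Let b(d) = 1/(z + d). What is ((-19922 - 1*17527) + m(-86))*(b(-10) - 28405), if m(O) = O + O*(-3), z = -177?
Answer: 198005582872/187 ≈ 1.0589e+9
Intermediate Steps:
b(d) = 1/(-177 + d)
m(O) = -2*O (m(O) = O - 3*O = -2*O)
((-19922 - 1*17527) + m(-86))*(b(-10) - 28405) = ((-19922 - 1*17527) - 2*(-86))*(1/(-177 - 10) - 28405) = ((-19922 - 17527) + 172)*(1/(-187) - 28405) = (-37449 + 172)*(-1/187 - 28405) = -37277*(-5311736/187) = 198005582872/187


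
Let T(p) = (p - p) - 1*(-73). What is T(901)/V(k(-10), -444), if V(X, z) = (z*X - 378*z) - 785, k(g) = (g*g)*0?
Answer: 73/167047 ≈ 0.00043700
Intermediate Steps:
k(g) = 0 (k(g) = g**2*0 = 0)
V(X, z) = -785 - 378*z + X*z (V(X, z) = (X*z - 378*z) - 785 = (-378*z + X*z) - 785 = -785 - 378*z + X*z)
T(p) = 73 (T(p) = 0 + 73 = 73)
T(901)/V(k(-10), -444) = 73/(-785 - 378*(-444) + 0*(-444)) = 73/(-785 + 167832 + 0) = 73/167047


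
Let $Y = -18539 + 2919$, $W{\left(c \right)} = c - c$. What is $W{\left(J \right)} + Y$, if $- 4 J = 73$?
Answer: $-15620$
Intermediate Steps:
$J = - \frac{73}{4}$ ($J = \left(- \frac{1}{4}\right) 73 = - \frac{73}{4} \approx -18.25$)
$W{\left(c \right)} = 0$
$Y = -15620$
$W{\left(J \right)} + Y = 0 - 15620 = -15620$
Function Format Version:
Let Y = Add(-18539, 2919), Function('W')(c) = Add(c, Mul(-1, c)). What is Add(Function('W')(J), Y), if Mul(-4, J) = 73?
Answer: -15620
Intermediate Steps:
J = Rational(-73, 4) (J = Mul(Rational(-1, 4), 73) = Rational(-73, 4) ≈ -18.250)
Function('W')(c) = 0
Y = -15620
Add(Function('W')(J), Y) = Add(0, -15620) = -15620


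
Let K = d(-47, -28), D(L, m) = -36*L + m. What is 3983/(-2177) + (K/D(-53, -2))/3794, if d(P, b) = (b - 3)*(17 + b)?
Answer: -4114540065/2248954204 ≈ -1.8295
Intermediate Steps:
d(P, b) = (-3 + b)*(17 + b)
D(L, m) = m - 36*L
K = 341 (K = -51 + (-28)**2 + 14*(-28) = -51 + 784 - 392 = 341)
3983/(-2177) + (K/D(-53, -2))/3794 = 3983/(-2177) + (341/(-2 - 36*(-53)))/3794 = 3983*(-1/2177) + (341/(-2 + 1908))*(1/3794) = -569/311 + (341/1906)*(1/3794) = -569/311 + 341/7231364 = -4114540065/2248954204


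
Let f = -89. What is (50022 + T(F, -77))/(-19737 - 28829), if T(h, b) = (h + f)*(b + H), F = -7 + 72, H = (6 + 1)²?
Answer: -3621/3469 ≈ -1.0438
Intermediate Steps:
H = 49 (H = 7² = 49)
F = 65
T(h, b) = (-89 + h)*(49 + b) (T(h, b) = (h - 89)*(b + 49) = (-89 + h)*(49 + b))
(50022 + T(F, -77))/(-19737 - 28829) = (50022 + (-4361 - 89*(-77) + 49*65 - 77*65))/(-19737 - 28829) = (50022 + (-4361 + 6853 + 3185 - 5005))/(-48566) = (50022 + 672)*(-1/48566) = 50694*(-1/48566) = -3621/3469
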